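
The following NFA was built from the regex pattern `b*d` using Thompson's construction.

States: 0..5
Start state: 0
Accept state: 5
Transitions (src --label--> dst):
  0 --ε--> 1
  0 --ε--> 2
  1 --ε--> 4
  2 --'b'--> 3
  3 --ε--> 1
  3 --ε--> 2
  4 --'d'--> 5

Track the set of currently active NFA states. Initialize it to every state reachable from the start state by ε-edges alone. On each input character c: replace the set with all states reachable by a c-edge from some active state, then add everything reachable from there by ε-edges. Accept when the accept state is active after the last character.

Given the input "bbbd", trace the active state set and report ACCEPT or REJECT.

Answer: ACCEPT

Steps:
initial (ε-close {0}): {0,1,2,4}
'b' @ 1: {1,2,3,4}
'b' @ 2: {1,2,3,4}
'b' @ 3: {1,2,3,4}
'd' @ 4: {5}  ✓accept
final: {5}; accept 5 in set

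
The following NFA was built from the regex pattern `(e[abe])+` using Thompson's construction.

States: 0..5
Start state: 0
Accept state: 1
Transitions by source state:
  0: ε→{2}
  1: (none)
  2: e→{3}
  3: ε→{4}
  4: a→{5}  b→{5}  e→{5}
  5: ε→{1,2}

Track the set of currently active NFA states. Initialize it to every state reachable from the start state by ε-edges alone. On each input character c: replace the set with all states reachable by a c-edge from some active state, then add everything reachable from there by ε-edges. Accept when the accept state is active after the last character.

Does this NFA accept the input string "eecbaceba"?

start: ε-closure({0}) = {0,2}
'e' @ 1: {3,4}
'e' @ 2: {1,2,5}  (accept∈set)
'c' @ 3: {}  — dead — no transitions
rest 'baceba' ignored (set empty)
after full input: {}  (accept=1 not in)

Answer: REJECT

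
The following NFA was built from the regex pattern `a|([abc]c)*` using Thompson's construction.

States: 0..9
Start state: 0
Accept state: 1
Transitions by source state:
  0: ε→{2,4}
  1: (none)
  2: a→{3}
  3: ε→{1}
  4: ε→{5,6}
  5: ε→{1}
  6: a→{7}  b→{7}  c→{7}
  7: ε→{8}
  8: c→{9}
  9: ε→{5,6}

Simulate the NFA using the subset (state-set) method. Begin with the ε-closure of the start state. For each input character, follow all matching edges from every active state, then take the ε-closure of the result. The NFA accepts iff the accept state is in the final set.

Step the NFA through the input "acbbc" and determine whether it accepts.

Answer: REJECT

Derivation:
S₀ = ε-closure({0}) = {0,1,2,4,5,6}
'a' @ 1: {1,3,7,8}  [accepting]
'c' @ 2: {1,5,6,9}  [accepting]
'b' @ 3: {7,8}
'b' @ 4: {}  — no active states
rest 'c' ignored (set empty)
final: {}; accept 1 not in set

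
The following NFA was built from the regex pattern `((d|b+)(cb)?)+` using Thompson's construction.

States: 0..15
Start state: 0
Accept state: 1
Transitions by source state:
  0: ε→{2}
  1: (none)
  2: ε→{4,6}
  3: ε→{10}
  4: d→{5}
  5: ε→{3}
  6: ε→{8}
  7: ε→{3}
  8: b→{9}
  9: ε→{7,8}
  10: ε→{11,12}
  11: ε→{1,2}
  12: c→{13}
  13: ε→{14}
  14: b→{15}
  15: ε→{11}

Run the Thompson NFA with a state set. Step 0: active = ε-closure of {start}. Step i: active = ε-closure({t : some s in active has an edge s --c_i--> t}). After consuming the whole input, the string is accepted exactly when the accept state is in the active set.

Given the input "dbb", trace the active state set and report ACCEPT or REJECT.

Answer: ACCEPT

Steps:
S₀ = ε-closure({0}) = {0,2,4,6,8}
'd' @ 1: {1,2,3,4,5,6,8,10,11,12}  (accept∈set)
'b' @ 2: {1,2,3,4,6,7,8,9,10,11,12}  (accept∈set)
'b' @ 3: {1,2,3,4,6,7,8,9,10,11,12}  (accept∈set)
after full input: {1,2,3,4,6,7,8,9,10,11,12}  (accept=1 in)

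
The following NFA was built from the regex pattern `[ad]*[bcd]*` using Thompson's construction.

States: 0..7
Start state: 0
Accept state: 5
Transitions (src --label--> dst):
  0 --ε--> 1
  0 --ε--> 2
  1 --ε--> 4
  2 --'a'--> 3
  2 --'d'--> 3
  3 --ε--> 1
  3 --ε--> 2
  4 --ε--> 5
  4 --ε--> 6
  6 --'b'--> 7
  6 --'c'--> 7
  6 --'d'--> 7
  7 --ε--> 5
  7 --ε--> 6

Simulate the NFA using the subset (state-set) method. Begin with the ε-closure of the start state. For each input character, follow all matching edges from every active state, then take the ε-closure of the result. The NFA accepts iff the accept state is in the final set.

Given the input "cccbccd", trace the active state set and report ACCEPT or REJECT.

start: ε-closure({0}) = {0,1,2,4,5,6}
'c' @ 1: {5,6,7}  ✓accept
'c' @ 2: {5,6,7}  ✓accept
'c' @ 3: {5,6,7}  ✓accept
'b' @ 4: {5,6,7}  ✓accept
'c' @ 5: {5,6,7}  ✓accept
'c' @ 6: {5,6,7}  ✓accept
'd' @ 7: {5,6,7}  ✓accept
end set {5,6,7} — state 5 in

Answer: ACCEPT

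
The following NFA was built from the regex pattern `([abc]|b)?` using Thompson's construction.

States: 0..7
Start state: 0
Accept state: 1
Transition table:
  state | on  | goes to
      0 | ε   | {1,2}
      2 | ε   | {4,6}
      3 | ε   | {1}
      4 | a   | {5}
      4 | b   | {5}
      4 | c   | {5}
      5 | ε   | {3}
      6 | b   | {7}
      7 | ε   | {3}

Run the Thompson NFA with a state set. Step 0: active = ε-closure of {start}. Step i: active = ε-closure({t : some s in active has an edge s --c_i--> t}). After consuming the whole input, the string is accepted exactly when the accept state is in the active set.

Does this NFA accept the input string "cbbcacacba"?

Answer: REJECT

Steps:
start: ε-closure({0}) = {0,1,2,4,6}
'c' @ 1: {1,3,5}  (accept∈set)
'b' @ 2: {}  — state set empty
rest 'bcacacba' ignored (set empty)
end set {} — state 1 not in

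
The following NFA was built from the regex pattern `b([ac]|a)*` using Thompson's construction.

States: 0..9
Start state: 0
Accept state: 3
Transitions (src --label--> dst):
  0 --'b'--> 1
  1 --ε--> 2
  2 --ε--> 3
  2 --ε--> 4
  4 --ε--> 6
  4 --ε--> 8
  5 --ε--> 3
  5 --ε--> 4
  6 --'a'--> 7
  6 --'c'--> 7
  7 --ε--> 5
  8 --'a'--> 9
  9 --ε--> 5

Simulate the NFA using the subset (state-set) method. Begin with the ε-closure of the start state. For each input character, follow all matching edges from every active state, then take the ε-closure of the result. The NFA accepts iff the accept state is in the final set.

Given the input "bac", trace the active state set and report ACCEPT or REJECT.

S₀ = ε-closure({0}) = {0}
'b' @ 1: {1,2,3,4,6,8}  [accepting]
'a' @ 2: {3,4,5,6,7,8,9}  [accepting]
'c' @ 3: {3,4,5,6,7,8}  [accepting]
end set {3,4,5,6,7,8} — state 3 in

Answer: ACCEPT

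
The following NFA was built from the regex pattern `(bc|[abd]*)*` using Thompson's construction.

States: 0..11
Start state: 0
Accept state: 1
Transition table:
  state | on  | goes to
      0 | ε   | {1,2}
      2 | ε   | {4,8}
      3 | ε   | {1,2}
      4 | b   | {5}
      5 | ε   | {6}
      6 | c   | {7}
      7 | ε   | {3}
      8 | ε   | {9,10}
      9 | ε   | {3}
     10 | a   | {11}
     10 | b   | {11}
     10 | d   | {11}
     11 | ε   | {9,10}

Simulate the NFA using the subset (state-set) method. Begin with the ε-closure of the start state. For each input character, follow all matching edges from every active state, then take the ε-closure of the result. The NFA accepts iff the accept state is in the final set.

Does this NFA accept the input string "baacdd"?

start: ε-closure({0}) = {0,1,2,3,4,8,9,10}
'b' @ 1: {1,2,3,4,5,6,8,9,10,11}  [accepting]
'a' @ 2: {1,2,3,4,8,9,10,11}  [accepting]
'a' @ 3: {1,2,3,4,8,9,10,11}  [accepting]
'c' @ 4: {}  — state set empty
rest 'dd' ignored (set empty)
final: {}; accept 1 not in set

Answer: REJECT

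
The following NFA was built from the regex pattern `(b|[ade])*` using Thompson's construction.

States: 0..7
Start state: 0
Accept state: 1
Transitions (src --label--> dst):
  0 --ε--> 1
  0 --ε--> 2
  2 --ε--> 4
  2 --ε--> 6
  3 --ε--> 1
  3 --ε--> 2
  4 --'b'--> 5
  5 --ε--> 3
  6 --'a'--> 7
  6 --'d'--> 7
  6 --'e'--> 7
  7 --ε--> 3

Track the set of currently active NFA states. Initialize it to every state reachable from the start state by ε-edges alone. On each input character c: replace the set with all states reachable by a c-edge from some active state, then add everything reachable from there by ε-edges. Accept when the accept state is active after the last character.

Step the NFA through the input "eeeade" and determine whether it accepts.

initial (ε-close {0}): {0,1,2,4,6}
'e' @ 1: {1,2,3,4,6,7}  ✓accept
'e' @ 2: {1,2,3,4,6,7}  ✓accept
'e' @ 3: {1,2,3,4,6,7}  ✓accept
'a' @ 4: {1,2,3,4,6,7}  ✓accept
'd' @ 5: {1,2,3,4,6,7}  ✓accept
'e' @ 6: {1,2,3,4,6,7}  ✓accept
end set {1,2,3,4,6,7} — state 1 in

Answer: ACCEPT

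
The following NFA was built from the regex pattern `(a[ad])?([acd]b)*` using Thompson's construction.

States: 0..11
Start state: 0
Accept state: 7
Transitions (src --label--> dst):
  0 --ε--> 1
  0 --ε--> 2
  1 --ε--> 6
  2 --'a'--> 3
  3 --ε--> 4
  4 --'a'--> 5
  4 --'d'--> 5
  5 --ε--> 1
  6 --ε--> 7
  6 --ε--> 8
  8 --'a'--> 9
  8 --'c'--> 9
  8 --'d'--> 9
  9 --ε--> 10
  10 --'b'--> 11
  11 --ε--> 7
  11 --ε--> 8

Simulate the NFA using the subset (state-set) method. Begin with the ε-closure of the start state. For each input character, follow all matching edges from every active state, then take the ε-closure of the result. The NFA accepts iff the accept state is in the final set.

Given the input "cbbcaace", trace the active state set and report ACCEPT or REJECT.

initial (ε-close {0}): {0,1,2,6,7,8}
'c' @ 1: {9,10}
'b' @ 2: {7,8,11}  ✓accept
'b' @ 3: {}  — no active states
rest 'caace' ignored (set empty)
final: {}; accept 7 not in set

Answer: REJECT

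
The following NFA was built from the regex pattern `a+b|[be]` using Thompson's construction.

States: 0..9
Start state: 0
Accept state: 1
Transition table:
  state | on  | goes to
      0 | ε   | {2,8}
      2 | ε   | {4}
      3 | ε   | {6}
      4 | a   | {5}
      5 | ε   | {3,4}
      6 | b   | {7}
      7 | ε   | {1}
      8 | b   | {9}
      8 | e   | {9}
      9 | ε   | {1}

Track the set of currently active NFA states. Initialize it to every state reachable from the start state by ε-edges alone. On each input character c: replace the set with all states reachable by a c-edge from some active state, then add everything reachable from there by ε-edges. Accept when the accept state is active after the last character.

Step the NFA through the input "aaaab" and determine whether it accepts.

Answer: ACCEPT

Trace:
initial (ε-close {0}): {0,2,4,8}
'a' @ 1: {3,4,5,6}
'a' @ 2: {3,4,5,6}
'a' @ 3: {3,4,5,6}
'a' @ 4: {3,4,5,6}
'b' @ 5: {1,7}  [accepting]
after full input: {1,7}  (accept=1 in)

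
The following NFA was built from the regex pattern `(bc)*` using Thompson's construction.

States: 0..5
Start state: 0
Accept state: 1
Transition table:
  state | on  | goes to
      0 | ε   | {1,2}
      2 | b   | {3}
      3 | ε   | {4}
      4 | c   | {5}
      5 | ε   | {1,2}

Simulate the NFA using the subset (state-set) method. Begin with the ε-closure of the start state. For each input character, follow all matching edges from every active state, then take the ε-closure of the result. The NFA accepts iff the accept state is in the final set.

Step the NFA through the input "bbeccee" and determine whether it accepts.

Answer: REJECT

Derivation:
initial (ε-close {0}): {0,1,2}
'b' @ 1: {3,4}
'b' @ 2: {}  — dead — no transitions
rest 'eccee' ignored (set empty)
end set {} — state 1 not in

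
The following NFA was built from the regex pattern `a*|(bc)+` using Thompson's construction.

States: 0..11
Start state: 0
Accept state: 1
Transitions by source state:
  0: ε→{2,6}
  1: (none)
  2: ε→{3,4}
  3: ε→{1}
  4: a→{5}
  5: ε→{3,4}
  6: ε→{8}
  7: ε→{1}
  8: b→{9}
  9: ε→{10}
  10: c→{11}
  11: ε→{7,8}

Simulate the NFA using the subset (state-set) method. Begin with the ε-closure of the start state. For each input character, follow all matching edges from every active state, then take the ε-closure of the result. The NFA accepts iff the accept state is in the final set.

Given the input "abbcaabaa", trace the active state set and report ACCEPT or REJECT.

Answer: REJECT

Derivation:
initial (ε-close {0}): {0,1,2,3,4,6,8}
'a' @ 1: {1,3,4,5}  ✓accept
'b' @ 2: {}  — state set empty
rest 'bcaabaa' ignored (set empty)
end set {} — state 1 not in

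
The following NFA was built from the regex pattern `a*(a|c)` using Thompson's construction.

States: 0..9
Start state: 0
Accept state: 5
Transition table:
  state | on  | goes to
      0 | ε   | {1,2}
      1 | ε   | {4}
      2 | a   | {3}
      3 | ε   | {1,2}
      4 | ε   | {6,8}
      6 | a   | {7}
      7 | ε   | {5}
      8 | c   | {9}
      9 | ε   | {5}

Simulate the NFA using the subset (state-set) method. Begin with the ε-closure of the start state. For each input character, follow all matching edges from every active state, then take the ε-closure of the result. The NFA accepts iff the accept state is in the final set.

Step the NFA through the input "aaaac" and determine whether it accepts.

initial (ε-close {0}): {0,1,2,4,6,8}
'a' @ 1: {1,2,3,4,5,6,7,8}  (accept∈set)
'a' @ 2: {1,2,3,4,5,6,7,8}  (accept∈set)
'a' @ 3: {1,2,3,4,5,6,7,8}  (accept∈set)
'a' @ 4: {1,2,3,4,5,6,7,8}  (accept∈set)
'c' @ 5: {5,9}  (accept∈set)
final: {5,9}; accept 5 in set

Answer: ACCEPT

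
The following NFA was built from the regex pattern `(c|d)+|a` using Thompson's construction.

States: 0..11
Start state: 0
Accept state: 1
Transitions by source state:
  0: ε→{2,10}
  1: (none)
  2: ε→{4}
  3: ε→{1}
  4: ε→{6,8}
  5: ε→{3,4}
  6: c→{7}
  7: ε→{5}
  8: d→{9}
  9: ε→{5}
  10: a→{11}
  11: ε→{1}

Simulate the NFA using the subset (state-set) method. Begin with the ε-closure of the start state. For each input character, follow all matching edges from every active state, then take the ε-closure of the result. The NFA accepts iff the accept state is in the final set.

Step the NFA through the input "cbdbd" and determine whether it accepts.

S₀ = ε-closure({0}) = {0,2,4,6,8,10}
'c' @ 1: {1,3,4,5,6,7,8}  ✓accept
'b' @ 2: {}  — state set empty
rest 'dbd' ignored (set empty)
final: {}; accept 1 not in set

Answer: REJECT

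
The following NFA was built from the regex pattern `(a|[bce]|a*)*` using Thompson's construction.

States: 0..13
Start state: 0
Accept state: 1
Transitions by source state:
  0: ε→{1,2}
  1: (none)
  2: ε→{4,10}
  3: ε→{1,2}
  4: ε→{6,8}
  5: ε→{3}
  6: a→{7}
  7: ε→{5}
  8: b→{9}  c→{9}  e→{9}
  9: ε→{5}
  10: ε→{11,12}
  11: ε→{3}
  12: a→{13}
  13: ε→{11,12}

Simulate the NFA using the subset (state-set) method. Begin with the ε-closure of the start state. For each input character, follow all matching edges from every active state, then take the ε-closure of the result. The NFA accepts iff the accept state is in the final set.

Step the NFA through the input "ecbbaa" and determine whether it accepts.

S₀ = ε-closure({0}) = {0,1,2,3,4,6,8,10,11,12}
'e' @ 1: {1,2,3,4,5,6,8,9,10,11,12}  (accept∈set)
'c' @ 2: {1,2,3,4,5,6,8,9,10,11,12}  (accept∈set)
'b' @ 3: {1,2,3,4,5,6,8,9,10,11,12}  (accept∈set)
'b' @ 4: {1,2,3,4,5,6,8,9,10,11,12}  (accept∈set)
'a' @ 5: {1,2,3,4,5,6,7,8,10,11,12,13}  (accept∈set)
'a' @ 6: {1,2,3,4,5,6,7,8,10,11,12,13}  (accept∈set)
after full input: {1,2,3,4,5,6,7,8,10,11,12,13}  (accept=1 in)

Answer: ACCEPT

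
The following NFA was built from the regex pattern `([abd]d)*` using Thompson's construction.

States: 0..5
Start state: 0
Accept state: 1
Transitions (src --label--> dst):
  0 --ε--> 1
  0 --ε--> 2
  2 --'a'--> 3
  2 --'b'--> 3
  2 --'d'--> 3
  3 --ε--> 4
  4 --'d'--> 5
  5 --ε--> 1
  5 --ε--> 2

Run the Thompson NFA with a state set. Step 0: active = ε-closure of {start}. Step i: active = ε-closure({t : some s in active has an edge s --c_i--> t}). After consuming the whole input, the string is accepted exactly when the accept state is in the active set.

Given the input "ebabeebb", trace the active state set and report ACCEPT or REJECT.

start: ε-closure({0}) = {0,1,2}
'e' @ 1: {}  — no active states
rest 'babeebb' ignored (set empty)
after full input: {}  (accept=1 not in)

Answer: REJECT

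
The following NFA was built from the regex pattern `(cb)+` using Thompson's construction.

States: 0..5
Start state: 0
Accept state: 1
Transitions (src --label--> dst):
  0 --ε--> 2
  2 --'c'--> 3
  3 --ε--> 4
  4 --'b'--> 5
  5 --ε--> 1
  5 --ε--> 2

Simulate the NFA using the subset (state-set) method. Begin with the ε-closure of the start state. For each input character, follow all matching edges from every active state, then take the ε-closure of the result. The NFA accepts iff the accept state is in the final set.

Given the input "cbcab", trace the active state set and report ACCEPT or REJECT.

Answer: REJECT

Derivation:
start: ε-closure({0}) = {0,2}
'c' @ 1: {3,4}
'b' @ 2: {1,2,5}  [accepting]
'c' @ 3: {3,4}
'a' @ 4: {}  — no active states
rest 'b' ignored (set empty)
after full input: {}  (accept=1 not in)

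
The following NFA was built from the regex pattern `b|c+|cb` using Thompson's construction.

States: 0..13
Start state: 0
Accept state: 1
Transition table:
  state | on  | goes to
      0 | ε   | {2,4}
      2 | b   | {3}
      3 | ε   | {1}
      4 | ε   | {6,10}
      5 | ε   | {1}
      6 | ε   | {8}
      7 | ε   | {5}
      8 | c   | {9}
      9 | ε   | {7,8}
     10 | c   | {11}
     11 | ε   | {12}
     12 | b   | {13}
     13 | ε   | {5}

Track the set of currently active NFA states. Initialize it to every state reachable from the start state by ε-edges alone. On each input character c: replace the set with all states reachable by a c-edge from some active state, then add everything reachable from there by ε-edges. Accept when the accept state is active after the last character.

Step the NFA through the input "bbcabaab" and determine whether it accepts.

S₀ = ε-closure({0}) = {0,2,4,6,8,10}
'b' @ 1: {1,3}  (accept∈set)
'b' @ 2: {}  — state set empty
rest 'cabaab' ignored (set empty)
end set {} — state 1 not in

Answer: REJECT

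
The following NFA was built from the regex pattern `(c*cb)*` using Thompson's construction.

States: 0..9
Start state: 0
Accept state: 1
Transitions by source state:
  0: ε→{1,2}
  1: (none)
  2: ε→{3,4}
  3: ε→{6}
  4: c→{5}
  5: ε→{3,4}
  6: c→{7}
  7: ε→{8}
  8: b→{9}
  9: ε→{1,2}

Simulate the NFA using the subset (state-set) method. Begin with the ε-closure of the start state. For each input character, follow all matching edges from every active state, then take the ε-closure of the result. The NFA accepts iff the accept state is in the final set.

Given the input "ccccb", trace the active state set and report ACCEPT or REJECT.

Answer: ACCEPT

Trace:
start: ε-closure({0}) = {0,1,2,3,4,6}
'c' @ 1: {3,4,5,6,7,8}
'c' @ 2: {3,4,5,6,7,8}
'c' @ 3: {3,4,5,6,7,8}
'c' @ 4: {3,4,5,6,7,8}
'b' @ 5: {1,2,3,4,6,9}  ✓accept
final: {1,2,3,4,6,9}; accept 1 in set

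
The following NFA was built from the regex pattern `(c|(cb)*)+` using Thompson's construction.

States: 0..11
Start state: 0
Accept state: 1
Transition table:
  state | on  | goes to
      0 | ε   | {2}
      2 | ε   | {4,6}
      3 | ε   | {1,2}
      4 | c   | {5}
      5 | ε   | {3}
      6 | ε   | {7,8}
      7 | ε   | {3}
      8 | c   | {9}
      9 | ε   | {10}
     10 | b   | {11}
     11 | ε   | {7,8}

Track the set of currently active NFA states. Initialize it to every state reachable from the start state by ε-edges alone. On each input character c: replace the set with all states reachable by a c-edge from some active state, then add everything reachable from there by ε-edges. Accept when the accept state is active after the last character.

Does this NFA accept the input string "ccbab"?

Answer: REJECT

Derivation:
start: ε-closure({0}) = {0,1,2,3,4,6,7,8}
'c' @ 1: {1,2,3,4,5,6,7,8,9,10}  (accept∈set)
'c' @ 2: {1,2,3,4,5,6,7,8,9,10}  (accept∈set)
'b' @ 3: {1,2,3,4,6,7,8,11}  (accept∈set)
'a' @ 4: {}  — no active states
rest 'b' ignored (set empty)
final: {}; accept 1 not in set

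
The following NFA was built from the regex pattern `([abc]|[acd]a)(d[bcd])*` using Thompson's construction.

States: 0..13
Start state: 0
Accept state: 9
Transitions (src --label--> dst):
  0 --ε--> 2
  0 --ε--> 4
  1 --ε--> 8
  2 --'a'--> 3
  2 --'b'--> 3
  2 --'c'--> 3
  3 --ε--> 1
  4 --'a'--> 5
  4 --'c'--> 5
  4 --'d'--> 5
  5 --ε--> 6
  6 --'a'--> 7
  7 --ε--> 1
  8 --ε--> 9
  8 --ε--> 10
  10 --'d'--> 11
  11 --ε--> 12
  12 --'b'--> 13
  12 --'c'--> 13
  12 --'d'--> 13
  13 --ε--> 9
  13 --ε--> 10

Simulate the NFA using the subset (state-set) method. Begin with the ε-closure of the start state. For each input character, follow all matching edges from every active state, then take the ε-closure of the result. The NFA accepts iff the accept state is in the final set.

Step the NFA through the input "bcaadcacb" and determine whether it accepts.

S₀ = ε-closure({0}) = {0,2,4}
'b' @ 1: {1,3,8,9,10}  [accepting]
'c' @ 2: {}  — dead — no transitions
rest 'aadcacb' ignored (set empty)
final: {}; accept 9 not in set

Answer: REJECT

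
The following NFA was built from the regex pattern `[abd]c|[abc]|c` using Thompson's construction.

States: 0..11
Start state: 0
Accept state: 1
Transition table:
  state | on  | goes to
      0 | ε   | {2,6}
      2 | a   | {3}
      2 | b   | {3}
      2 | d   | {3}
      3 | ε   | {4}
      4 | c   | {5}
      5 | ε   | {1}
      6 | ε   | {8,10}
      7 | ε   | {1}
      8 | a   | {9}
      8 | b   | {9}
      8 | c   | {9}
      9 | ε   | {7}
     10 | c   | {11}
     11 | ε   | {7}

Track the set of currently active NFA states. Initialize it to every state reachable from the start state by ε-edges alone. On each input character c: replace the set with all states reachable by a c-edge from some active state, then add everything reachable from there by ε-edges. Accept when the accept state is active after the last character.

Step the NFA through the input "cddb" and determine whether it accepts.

Answer: REJECT

Trace:
start: ε-closure({0}) = {0,2,6,8,10}
'c' @ 1: {1,7,9,11}  [accepting]
'd' @ 2: {}  — dead — no transitions
rest 'db' ignored (set empty)
after full input: {}  (accept=1 not in)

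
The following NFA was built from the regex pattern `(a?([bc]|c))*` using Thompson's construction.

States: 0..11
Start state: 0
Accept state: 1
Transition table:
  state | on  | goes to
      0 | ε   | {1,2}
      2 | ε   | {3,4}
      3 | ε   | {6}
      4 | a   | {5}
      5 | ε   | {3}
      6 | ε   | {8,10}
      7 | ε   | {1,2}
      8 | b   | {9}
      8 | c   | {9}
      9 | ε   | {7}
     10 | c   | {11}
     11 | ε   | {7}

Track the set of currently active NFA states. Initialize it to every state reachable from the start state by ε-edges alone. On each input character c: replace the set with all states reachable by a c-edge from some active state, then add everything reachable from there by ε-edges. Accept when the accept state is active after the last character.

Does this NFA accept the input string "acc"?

Answer: ACCEPT

Steps:
initial (ε-close {0}): {0,1,2,3,4,6,8,10}
'a' @ 1: {3,5,6,8,10}
'c' @ 2: {1,2,3,4,6,7,8,9,10,11}  ✓accept
'c' @ 3: {1,2,3,4,6,7,8,9,10,11}  ✓accept
after full input: {1,2,3,4,6,7,8,9,10,11}  (accept=1 in)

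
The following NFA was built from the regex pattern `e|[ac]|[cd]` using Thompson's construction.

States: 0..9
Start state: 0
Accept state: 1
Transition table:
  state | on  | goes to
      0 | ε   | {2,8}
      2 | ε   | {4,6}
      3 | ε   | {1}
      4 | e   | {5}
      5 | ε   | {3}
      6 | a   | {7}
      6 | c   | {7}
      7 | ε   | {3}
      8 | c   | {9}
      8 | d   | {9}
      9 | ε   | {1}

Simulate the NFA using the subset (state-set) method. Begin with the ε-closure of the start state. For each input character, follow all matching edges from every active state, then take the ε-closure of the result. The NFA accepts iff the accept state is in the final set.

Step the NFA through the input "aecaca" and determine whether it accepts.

Answer: REJECT

Derivation:
start: ε-closure({0}) = {0,2,4,6,8}
'a' @ 1: {1,3,7}  ✓accept
'e' @ 2: {}  — no active states
rest 'caca' ignored (set empty)
end set {} — state 1 not in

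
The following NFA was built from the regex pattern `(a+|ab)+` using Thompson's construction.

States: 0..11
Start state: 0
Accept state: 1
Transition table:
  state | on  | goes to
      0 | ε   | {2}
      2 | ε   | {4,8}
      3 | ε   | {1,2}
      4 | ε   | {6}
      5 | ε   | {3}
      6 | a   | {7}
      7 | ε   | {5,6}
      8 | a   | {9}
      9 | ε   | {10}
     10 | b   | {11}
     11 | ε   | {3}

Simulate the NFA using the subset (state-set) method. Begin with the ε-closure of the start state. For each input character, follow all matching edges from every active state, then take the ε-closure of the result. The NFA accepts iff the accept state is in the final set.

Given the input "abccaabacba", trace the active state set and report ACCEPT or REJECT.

Answer: REJECT

Trace:
initial (ε-close {0}): {0,2,4,6,8}
'a' @ 1: {1,2,3,4,5,6,7,8,9,10}  [accepting]
'b' @ 2: {1,2,3,4,6,8,11}  [accepting]
'c' @ 3: {}  — state set empty
rest 'caabacba' ignored (set empty)
end set {} — state 1 not in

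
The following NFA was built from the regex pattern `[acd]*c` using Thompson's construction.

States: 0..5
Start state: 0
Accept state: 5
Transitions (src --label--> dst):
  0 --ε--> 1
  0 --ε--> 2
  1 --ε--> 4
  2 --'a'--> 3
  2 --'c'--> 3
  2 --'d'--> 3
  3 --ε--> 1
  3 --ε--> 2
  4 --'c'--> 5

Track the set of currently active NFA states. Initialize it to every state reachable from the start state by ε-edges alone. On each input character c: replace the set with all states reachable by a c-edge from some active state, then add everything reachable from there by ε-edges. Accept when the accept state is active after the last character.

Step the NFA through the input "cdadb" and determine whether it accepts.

Answer: REJECT

Steps:
S₀ = ε-closure({0}) = {0,1,2,4}
'c' @ 1: {1,2,3,4,5}  [accepting]
'd' @ 2: {1,2,3,4}
'a' @ 3: {1,2,3,4}
'd' @ 4: {1,2,3,4}
'b' @ 5: {}  — dead — no transitions
final: {}; accept 5 not in set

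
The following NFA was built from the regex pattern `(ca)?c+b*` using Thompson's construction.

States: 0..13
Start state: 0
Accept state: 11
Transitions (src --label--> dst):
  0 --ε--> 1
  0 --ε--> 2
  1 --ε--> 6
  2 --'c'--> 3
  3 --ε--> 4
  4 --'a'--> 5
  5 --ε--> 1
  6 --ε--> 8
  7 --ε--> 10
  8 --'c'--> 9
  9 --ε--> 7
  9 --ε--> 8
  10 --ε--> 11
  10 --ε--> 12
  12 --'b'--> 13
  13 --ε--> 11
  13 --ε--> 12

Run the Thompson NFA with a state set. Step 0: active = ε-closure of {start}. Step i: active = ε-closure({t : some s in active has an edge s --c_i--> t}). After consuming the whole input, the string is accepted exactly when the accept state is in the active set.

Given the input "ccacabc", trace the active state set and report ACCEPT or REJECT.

initial (ε-close {0}): {0,1,2,6,8}
'c' @ 1: {3,4,7,8,9,10,11,12}  (accept∈set)
'c' @ 2: {7,8,9,10,11,12}  (accept∈set)
'a' @ 3: {}  — state set empty
rest 'cabc' ignored (set empty)
final: {}; accept 11 not in set

Answer: REJECT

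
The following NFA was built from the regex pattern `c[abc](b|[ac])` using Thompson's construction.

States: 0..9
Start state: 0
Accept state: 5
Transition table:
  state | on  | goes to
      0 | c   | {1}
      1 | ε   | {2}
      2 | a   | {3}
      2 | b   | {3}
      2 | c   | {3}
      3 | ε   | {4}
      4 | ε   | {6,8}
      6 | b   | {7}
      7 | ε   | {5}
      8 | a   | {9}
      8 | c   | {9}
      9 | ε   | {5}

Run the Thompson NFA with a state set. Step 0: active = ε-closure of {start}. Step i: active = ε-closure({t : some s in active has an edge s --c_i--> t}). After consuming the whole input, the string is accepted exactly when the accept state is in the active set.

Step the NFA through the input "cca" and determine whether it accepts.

start: ε-closure({0}) = {0}
'c' @ 1: {1,2}
'c' @ 2: {3,4,6,8}
'a' @ 3: {5,9}  (accept∈set)
final: {5,9}; accept 5 in set

Answer: ACCEPT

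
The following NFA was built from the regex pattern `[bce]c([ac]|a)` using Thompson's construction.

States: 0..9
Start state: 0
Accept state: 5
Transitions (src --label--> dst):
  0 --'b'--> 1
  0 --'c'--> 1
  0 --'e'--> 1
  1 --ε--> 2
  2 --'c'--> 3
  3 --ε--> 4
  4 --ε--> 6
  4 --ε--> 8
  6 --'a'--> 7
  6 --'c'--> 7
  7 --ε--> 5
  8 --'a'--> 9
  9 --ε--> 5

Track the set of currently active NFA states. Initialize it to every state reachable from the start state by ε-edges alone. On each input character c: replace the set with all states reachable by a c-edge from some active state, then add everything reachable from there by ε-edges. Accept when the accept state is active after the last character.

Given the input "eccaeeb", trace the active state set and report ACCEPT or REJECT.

S₀ = ε-closure({0}) = {0}
'e' @ 1: {1,2}
'c' @ 2: {3,4,6,8}
'c' @ 3: {5,7}  [accepting]
'a' @ 4: {}  — dead — no transitions
rest 'eeb' ignored (set empty)
after full input: {}  (accept=5 not in)

Answer: REJECT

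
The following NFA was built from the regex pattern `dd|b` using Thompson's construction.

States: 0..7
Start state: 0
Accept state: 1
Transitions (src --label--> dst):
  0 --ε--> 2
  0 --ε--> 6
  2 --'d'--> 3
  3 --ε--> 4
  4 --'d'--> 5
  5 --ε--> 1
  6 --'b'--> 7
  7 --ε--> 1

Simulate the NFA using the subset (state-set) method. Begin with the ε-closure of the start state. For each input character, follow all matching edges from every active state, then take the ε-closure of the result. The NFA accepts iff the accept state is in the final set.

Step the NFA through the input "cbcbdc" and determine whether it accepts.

Answer: REJECT

Steps:
start: ε-closure({0}) = {0,2,6}
'c' @ 1: {}  — dead — no transitions
rest 'bcbdc' ignored (set empty)
after full input: {}  (accept=1 not in)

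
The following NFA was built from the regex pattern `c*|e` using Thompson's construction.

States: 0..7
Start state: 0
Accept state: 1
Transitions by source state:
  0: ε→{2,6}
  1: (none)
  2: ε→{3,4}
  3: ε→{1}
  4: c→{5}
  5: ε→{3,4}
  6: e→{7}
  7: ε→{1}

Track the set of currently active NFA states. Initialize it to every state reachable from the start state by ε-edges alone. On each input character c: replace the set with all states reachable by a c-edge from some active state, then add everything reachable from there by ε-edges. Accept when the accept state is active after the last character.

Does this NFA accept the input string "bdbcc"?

S₀ = ε-closure({0}) = {0,1,2,3,4,6}
'b' @ 1: {}  — state set empty
rest 'dbcc' ignored (set empty)
end set {} — state 1 not in

Answer: REJECT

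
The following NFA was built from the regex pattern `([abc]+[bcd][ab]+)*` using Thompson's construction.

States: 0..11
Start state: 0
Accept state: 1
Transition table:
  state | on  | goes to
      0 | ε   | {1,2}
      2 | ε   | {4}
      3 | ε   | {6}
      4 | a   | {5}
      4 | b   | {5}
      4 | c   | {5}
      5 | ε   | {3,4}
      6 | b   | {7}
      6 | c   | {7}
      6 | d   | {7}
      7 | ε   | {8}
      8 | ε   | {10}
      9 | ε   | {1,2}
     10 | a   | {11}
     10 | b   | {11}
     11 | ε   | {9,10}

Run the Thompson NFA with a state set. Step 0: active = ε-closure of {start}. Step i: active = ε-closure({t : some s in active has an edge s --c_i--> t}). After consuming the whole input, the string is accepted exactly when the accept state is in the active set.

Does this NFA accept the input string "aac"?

initial (ε-close {0}): {0,1,2,4}
'a' @ 1: {3,4,5,6}
'a' @ 2: {3,4,5,6}
'c' @ 3: {3,4,5,6,7,8,10}
final: {3,4,5,6,7,8,10}; accept 1 not in set

Answer: REJECT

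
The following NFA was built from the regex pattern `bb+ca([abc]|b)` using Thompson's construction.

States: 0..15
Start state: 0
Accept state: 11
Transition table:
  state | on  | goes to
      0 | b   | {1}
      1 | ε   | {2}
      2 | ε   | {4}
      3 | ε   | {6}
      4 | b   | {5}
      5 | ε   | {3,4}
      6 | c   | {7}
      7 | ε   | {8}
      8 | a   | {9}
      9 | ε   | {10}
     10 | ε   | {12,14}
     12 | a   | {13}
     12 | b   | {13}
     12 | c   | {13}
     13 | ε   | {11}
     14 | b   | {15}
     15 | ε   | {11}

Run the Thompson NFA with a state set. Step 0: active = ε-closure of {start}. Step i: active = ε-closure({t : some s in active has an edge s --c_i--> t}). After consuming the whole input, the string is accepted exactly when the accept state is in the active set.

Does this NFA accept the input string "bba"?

Answer: REJECT

Trace:
S₀ = ε-closure({0}) = {0}
'b' @ 1: {1,2,4}
'b' @ 2: {3,4,5,6}
'a' @ 3: {}  — no active states
final: {}; accept 11 not in set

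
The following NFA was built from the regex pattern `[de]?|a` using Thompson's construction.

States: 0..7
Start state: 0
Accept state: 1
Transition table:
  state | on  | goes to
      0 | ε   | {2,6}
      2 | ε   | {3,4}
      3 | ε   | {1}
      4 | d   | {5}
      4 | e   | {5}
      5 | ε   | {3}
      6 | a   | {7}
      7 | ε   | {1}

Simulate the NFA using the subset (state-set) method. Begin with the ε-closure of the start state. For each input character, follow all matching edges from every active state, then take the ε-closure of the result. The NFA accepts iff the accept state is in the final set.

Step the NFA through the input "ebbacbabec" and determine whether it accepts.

Answer: REJECT

Trace:
S₀ = ε-closure({0}) = {0,1,2,3,4,6}
'e' @ 1: {1,3,5}  ✓accept
'b' @ 2: {}  — dead — no transitions
rest 'bacbabec' ignored (set empty)
after full input: {}  (accept=1 not in)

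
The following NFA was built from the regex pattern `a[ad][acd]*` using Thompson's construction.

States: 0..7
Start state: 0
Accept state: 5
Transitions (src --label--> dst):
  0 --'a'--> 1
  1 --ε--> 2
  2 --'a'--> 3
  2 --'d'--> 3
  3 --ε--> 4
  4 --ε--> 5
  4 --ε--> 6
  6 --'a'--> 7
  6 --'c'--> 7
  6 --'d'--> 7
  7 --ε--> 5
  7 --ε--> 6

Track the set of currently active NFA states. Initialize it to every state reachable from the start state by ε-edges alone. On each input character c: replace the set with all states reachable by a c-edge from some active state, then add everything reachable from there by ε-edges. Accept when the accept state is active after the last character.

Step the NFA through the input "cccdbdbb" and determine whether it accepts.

Answer: REJECT

Trace:
start: ε-closure({0}) = {0}
'c' @ 1: {}  — state set empty
rest 'ccdbdbb' ignored (set empty)
final: {}; accept 5 not in set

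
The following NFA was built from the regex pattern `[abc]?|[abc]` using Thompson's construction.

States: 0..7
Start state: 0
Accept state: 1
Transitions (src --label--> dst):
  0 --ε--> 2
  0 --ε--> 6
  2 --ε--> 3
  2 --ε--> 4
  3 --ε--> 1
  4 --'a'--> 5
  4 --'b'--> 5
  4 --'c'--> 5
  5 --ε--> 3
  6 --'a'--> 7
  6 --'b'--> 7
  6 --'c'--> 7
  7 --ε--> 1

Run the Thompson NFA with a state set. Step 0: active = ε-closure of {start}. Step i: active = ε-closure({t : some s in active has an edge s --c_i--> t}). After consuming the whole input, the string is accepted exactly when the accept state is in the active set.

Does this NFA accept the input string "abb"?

start: ε-closure({0}) = {0,1,2,3,4,6}
'a' @ 1: {1,3,5,7}  ✓accept
'b' @ 2: {}  — dead — no transitions
rest 'b' ignored (set empty)
after full input: {}  (accept=1 not in)

Answer: REJECT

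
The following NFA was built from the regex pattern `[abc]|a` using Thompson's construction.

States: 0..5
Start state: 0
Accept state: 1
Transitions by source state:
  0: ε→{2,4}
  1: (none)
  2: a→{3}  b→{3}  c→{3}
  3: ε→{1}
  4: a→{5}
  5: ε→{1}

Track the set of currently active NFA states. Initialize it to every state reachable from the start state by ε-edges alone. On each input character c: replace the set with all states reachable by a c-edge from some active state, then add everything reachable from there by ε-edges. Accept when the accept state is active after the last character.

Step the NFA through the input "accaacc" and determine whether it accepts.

initial (ε-close {0}): {0,2,4}
'a' @ 1: {1,3,5}  [accepting]
'c' @ 2: {}  — dead — no transitions
rest 'caacc' ignored (set empty)
final: {}; accept 1 not in set

Answer: REJECT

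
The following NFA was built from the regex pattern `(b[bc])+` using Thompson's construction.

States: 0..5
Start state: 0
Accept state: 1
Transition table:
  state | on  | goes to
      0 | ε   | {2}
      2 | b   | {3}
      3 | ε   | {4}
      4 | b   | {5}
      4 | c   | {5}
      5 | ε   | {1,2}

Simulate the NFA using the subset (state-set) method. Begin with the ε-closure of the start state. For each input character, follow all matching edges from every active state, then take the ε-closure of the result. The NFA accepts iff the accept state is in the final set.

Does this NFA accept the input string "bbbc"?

initial (ε-close {0}): {0,2}
'b' @ 1: {3,4}
'b' @ 2: {1,2,5}  (accept∈set)
'b' @ 3: {3,4}
'c' @ 4: {1,2,5}  (accept∈set)
end set {1,2,5} — state 1 in

Answer: ACCEPT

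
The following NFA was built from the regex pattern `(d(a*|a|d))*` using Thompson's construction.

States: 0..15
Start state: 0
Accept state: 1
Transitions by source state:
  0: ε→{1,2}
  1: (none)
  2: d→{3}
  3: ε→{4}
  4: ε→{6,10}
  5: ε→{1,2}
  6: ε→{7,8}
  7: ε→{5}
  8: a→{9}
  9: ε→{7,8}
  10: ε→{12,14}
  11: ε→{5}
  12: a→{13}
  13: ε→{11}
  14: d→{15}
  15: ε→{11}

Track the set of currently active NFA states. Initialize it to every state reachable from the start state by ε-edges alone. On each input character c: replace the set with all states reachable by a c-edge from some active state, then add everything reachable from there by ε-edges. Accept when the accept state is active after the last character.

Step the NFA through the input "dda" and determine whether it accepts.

S₀ = ε-closure({0}) = {0,1,2}
'd' @ 1: {1,2,3,4,5,6,7,8,10,12,14}  (accept∈set)
'd' @ 2: {1,2,3,4,5,6,7,8,10,11,12,14,15}  (accept∈set)
'a' @ 3: {1,2,5,7,8,9,11,13}  (accept∈set)
final: {1,2,5,7,8,9,11,13}; accept 1 in set

Answer: ACCEPT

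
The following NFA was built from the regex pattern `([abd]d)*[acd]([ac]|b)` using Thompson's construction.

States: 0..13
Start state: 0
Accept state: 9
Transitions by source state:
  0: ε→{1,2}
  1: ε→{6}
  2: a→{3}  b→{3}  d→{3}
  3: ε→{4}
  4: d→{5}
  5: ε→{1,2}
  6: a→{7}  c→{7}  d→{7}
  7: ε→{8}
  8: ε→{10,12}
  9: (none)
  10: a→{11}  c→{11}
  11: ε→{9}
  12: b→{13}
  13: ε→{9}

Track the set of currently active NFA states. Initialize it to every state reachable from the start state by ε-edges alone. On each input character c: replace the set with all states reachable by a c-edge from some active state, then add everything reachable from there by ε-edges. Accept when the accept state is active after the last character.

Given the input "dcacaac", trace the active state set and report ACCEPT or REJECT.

start: ε-closure({0}) = {0,1,2,6}
'd' @ 1: {3,4,7,8,10,12}
'c' @ 2: {9,11}  ✓accept
'a' @ 3: {}  — no active states
rest 'caac' ignored (set empty)
end set {} — state 9 not in

Answer: REJECT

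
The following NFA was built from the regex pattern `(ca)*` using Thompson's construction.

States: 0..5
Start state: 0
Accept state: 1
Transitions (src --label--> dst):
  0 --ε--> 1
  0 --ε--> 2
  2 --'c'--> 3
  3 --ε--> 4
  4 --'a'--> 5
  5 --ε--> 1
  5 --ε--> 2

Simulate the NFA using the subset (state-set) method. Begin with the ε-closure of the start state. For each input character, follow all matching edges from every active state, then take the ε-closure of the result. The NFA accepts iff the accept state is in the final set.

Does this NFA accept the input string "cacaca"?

initial (ε-close {0}): {0,1,2}
'c' @ 1: {3,4}
'a' @ 2: {1,2,5}  (accept∈set)
'c' @ 3: {3,4}
'a' @ 4: {1,2,5}  (accept∈set)
'c' @ 5: {3,4}
'a' @ 6: {1,2,5}  (accept∈set)
after full input: {1,2,5}  (accept=1 in)

Answer: ACCEPT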